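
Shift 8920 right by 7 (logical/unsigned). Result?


0b10001011011000 >> 7 = 0b1000101 = 69

69


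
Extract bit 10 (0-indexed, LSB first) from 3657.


0b111001001001, position 10 = 1

1


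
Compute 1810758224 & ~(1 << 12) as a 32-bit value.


1810758224 & ~(1 << 12) = 1810754128

1810754128


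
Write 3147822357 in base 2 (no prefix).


3147822357 = 10111011100111111111010100010101 in binary

10111011100111111111010100010101


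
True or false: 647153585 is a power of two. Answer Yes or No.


0b100110100100101100011110110001. Multiple bits set => No

No


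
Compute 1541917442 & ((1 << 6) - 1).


1541917442 & 63 = 2

2


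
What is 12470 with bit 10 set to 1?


12470 | (1 << 10) = 12470 | 1024 = 13494

13494


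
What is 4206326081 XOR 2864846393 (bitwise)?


0b11111010101101110111000101000001 ^ 0b10101010110000100001011000111001 = 0b1010000011101010110011101111000 = 1349871480

1349871480


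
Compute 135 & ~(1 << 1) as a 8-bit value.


135 & ~(1 << 1) = 133

133


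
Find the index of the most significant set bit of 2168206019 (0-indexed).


0b10000001001111000011001011000011. Highest set bit at position 31

31


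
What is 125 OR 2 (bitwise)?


0b1111101 | 0b10 = 0b1111111 = 127

127


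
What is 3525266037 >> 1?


0b11010010000111110100101001110101 >> 1 = 0b1101001000011111010010100111010 = 1762633018

1762633018


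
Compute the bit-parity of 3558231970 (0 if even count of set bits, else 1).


0b11010100000101100100111110100010 has 15 ones => parity 1

1


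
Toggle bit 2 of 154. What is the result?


154 ^ (1 << 2) = 154 ^ 4 = 158

158


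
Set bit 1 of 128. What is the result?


128 | (1 << 1) = 128 | 2 = 130

130


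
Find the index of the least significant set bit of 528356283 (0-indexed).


0b11111011111100001001110111011. Lowest set bit at position 0

0


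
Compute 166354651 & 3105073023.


0b1001111010100101111011011011 & 0b10111001000100111010011101111111 = 0b1001000000100000011001011011 = 151127643

151127643


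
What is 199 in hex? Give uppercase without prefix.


199 = C7 hex

C7


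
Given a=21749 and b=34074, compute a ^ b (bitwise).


21749 ^ 34074 = 53743

53743


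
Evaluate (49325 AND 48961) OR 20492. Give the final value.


Step 1: 49325 & 48961 = 32769
Step 2: 32769 | 20492 = 53261

53261


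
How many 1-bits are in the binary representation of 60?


0b111100 has 4 set bits

4


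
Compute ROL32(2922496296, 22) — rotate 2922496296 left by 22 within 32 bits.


Rotate 0b10101110001100011100000100101000 left by 22 (32-bit) = 0b1001010001010111000110001110000 = 1244367984

1244367984


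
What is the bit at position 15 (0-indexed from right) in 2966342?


0b1011010100001101000110, position 15 = 0

0


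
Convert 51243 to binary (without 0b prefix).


51243 = 1100100000101011 in binary

1100100000101011


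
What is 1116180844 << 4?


0b1000010100001111001000101101100 << 4 = 0b10000101000011110010001011011000000 = 17858893504

17858893504


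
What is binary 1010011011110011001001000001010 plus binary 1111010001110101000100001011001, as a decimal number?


1010011011110011001001000001010 + 1111010001110101000100001011001 = 11001101101101000001101001100011 = 3451132515

3451132515


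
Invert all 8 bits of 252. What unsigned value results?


252 ^ 255 = 3

3


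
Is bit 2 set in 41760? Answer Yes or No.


0b1010001100100000, bit 2 = 0. No

No


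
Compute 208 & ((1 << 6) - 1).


208 & 63 = 16

16


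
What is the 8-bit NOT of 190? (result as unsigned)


~0b10111110 = 0b1000001 = 65 (8-bit unsigned)

65


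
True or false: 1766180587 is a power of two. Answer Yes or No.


0b1101001010001011100011011101011. Multiple bits set => No

No


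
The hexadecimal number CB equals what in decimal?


CB hex = 203 decimal

203


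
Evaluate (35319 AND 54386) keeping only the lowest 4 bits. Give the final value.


Step 1: 35319 & 54386 = 32882
Step 2: 32882 & 15 = 2

2


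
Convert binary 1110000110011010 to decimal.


1110000110011010 in decimal = 57754

57754


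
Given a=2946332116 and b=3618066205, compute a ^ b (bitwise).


2946332116 ^ 3618066205 = 2017082057

2017082057


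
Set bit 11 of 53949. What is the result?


53949 | (1 << 11) = 53949 | 2048 = 55997

55997


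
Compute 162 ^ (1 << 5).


162 ^ (1 << 5) = 162 ^ 32 = 130

130


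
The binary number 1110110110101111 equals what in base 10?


1110110110101111 in decimal = 60847

60847


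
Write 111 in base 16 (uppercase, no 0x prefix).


111 = 6F hex

6F


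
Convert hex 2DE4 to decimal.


2DE4 hex = 11748 decimal

11748


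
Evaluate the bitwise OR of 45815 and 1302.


0b1011001011110111 | 0b10100010110 = 0b1011011111110111 = 47095

47095


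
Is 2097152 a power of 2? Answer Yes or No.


0b1000000000000000000000. Only one bit set => Yes

Yes


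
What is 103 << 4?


0b1100111 << 4 = 0b11001110000 = 1648

1648


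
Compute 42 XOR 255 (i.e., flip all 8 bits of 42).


42 ^ 255 = 213

213


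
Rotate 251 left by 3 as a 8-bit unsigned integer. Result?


Rotate 0b11111011 left by 3 (8-bit) = 0b11011111 = 223

223


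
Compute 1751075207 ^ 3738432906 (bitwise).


0b1101000010111110100100110000111 ^ 0b11011110110100111111010110001010 = 0b10110110100011001011110000001101 = 3062676493

3062676493


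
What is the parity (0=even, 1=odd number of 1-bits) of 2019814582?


0b1111000011000111110110010110110 has 18 ones => parity 0

0


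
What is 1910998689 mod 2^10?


1910998689 & 1023 = 673

673


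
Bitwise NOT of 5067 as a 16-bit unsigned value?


~0b1001111001011 = 0b1110110000110100 = 60468 (16-bit unsigned)

60468


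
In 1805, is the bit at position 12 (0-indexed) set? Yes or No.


0b11100001101, bit 12 = 0. No

No


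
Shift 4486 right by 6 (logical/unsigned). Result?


0b1000110000110 >> 6 = 0b1000110 = 70

70


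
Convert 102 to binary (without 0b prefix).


102 = 1100110 in binary

1100110


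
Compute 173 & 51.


0b10101101 & 0b110011 = 0b100001 = 33

33


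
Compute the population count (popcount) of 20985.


0b101000111111001 has 9 set bits

9


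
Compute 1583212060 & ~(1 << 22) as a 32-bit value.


1583212060 & ~(1 << 22) = 1579017756

1579017756


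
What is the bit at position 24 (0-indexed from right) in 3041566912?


0b10110101010010101010000011000000, position 24 = 1

1


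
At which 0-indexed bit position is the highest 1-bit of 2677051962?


0b10011111100100001001001000111010. Highest set bit at position 31

31


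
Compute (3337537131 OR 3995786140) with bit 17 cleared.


Step 1: 3337537131 | 3995786140 = 4008632319
Step 2: 4008632319 & ~(1 << 17) = 4008501247

4008501247


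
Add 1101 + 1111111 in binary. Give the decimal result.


1101 + 1111111 = 10001100 = 140

140


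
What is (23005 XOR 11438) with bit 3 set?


Step 1: 23005 ^ 11438 = 30067
Step 2: 30067 | (1 << 3) = 30067 | 8 = 30075

30075


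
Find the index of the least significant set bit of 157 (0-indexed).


0b10011101. Lowest set bit at position 0

0


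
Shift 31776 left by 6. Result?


0b111110000100000 << 6 = 0b111110000100000000000 = 2033664

2033664


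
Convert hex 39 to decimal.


39 hex = 57 decimal

57


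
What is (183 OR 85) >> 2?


Step 1: 183 | 85 = 247
Step 2: 247 >> 2 = 61

61


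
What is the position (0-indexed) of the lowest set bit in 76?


0b1001100. Lowest set bit at position 2

2


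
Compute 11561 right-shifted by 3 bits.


0b10110100101001 >> 3 = 0b10110100101 = 1445

1445


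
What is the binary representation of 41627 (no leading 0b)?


41627 = 1010001010011011 in binary

1010001010011011


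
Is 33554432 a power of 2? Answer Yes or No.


0b10000000000000000000000000. Only one bit set => Yes

Yes


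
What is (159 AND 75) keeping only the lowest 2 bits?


Step 1: 159 & 75 = 11
Step 2: 11 & 3 = 3

3


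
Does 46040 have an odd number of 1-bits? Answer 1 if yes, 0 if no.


0b1011001111011000 has 9 ones => parity 1

1


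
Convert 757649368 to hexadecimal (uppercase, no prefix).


757649368 = 2D28CFD8 hex

2D28CFD8


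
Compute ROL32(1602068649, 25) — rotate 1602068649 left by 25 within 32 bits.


Rotate 0b1011111011111011010000010101001 left by 25 (32-bit) = 0b1010010101111101111101101000001 = 1388247873

1388247873


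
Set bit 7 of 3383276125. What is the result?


3383276125 | (1 << 7) = 3383276125 | 128 = 3383276253

3383276253


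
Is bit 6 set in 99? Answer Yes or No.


0b1100011, bit 6 = 1. Yes

Yes


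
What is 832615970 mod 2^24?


832615970 & 16777215 = 10532386

10532386


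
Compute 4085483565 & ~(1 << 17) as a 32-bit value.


4085483565 & ~(1 << 17) = 4085352493

4085352493


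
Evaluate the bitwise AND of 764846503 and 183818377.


0b101101100101101010000110100111 & 0b1010111101001101100010001001 = 0b1000100101001000000010000001 = 143949953

143949953


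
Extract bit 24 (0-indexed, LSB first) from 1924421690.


0b1110010101101000101100000111010, position 24 = 0

0


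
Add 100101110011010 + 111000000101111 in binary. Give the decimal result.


100101110011010 + 111000000101111 = 1011101111001001 = 48073

48073


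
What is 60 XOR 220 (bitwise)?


0b111100 ^ 0b11011100 = 0b11100000 = 224

224


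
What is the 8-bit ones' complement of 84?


84 ^ 255 = 171

171


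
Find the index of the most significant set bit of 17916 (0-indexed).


0b100010111111100. Highest set bit at position 14

14


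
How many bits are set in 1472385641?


0b1010111110000101101001001101001 has 16 set bits

16


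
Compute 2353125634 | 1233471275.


0b10001100010000011101100100000010 | 0b1001001100001010100011100101011 = 0b11001101110001011101111100101011 = 3452297003

3452297003


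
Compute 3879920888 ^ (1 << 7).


3879920888 ^ (1 << 7) = 3879920888 ^ 128 = 3879920760

3879920760


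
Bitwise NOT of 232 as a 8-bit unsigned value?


~0b11101000 = 0b10111 = 23 (8-bit unsigned)

23


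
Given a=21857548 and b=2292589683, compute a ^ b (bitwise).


21857548 ^ 2292589683 = 2313920895

2313920895


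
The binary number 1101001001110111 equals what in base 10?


1101001001110111 in decimal = 53879

53879


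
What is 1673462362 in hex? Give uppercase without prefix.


1673462362 = 63BF025A hex

63BF025A


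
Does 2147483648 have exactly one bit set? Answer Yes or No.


0b10000000000000000000000000000000. Only one bit set => Yes

Yes


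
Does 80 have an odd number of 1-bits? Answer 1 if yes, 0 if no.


0b1010000 has 2 ones => parity 0

0


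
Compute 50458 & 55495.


0b1100010100011010 & 0b1101100011000111 = 0b1100000000000010 = 49154

49154


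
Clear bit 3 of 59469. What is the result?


59469 & ~(1 << 3) = 59461

59461


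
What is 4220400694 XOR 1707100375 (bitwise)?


0b11111011100011100011010000110110 ^ 0b1100101110000000100100011010111 = 0b10011110010011100111110011100001 = 2655943905

2655943905


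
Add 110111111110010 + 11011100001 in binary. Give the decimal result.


110111111110010 + 11011100001 = 111011011010011 = 30419

30419


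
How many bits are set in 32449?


0b111111011000001 has 9 set bits

9


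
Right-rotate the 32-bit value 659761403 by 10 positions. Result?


Rotate 0b100111010100110010100011111011 right by 10 (32-bit) = 0b111110110010011101010011001010 = 1053414602

1053414602


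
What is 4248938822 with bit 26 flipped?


4248938822 ^ (1 << 26) = 4248938822 ^ 67108864 = 4181829958

4181829958


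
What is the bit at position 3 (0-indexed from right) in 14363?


0b11100000011011, position 3 = 1

1


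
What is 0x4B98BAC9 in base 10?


4B98BAC9 hex = 1268300489 decimal

1268300489


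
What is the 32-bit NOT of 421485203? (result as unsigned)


~0b11001000111110101101010010011 = 0b11100110111000001010010101101100 = 3873482092 (32-bit unsigned)

3873482092


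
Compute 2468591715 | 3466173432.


0b10010011001000111011100001100011 | 0b11001110100110011001101111111000 = 0b11011111101110111011101111111011 = 3753622523

3753622523


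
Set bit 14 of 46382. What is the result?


46382 | (1 << 14) = 46382 | 16384 = 62766

62766


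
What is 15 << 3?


0b1111 << 3 = 0b1111000 = 120

120


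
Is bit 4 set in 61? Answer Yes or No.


0b111101, bit 4 = 1. Yes

Yes


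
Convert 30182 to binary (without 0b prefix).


30182 = 111010111100110 in binary

111010111100110


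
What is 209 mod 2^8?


209 & 255 = 209

209


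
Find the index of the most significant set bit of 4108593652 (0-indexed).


0b11110100111001000010100111110100. Highest set bit at position 31

31


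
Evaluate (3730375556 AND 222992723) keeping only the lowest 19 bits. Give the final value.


Step 1: 3730375556 & 222992723 = 206045440
Step 2: 206045440 & 524287 = 256

256


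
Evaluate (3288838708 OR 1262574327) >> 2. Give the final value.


Step 1: 3288838708 | 1262574327 = 3477601015
Step 2: 3477601015 >> 2 = 869400253

869400253


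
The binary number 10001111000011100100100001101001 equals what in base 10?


10001111000011100100100001101001 in decimal = 2400077929

2400077929


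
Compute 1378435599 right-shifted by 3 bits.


0b1010010001010010100001000001111 >> 3 = 0b1010010001010010100001000001 = 172304449

172304449


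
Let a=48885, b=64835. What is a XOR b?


48885 ^ 64835 = 17334

17334


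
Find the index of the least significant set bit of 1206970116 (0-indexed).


0b1000111111100001110011100000100. Lowest set bit at position 2

2


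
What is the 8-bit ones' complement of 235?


235 ^ 255 = 20

20


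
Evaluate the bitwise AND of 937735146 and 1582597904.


0b110111111001001011001111101010 & 0b1011110010101001000011100010000 = 0b10110010001001000001100000000 = 373588736

373588736


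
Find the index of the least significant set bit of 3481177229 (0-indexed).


0b11001111011111101000110010001101. Lowest set bit at position 0

0


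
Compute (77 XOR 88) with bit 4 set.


Step 1: 77 ^ 88 = 21
Step 2: 21 | (1 << 4) = 21 | 16 = 21

21


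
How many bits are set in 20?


0b10100 has 2 set bits

2


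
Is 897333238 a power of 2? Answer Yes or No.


0b110101011111000011011111110110. Multiple bits set => No

No


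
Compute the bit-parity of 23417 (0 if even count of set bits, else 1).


0b101101101111001 has 10 ones => parity 0

0


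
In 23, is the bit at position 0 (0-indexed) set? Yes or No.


0b10111, bit 0 = 1. Yes

Yes


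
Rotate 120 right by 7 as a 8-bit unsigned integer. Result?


Rotate 0b1111000 right by 7 (8-bit) = 0b11110000 = 240

240


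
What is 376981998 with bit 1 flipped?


376981998 ^ (1 << 1) = 376981998 ^ 2 = 376981996

376981996


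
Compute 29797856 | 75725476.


0b1110001101010110111100000 | 0b100100000110111101010100100 = 0b101110001111111111111100100 = 96993252

96993252


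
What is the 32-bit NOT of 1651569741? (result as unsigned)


~0b1100010011100001111010001001101 = 0b10011101100011110000101110110010 = 2643397554 (32-bit unsigned)

2643397554


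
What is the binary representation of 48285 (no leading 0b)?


48285 = 1011110010011101 in binary

1011110010011101


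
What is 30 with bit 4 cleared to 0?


30 & ~(1 << 4) = 14

14


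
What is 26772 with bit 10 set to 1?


26772 | (1 << 10) = 26772 | 1024 = 27796

27796


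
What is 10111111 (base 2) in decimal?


10111111 in decimal = 191

191


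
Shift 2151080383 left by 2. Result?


0b10000000001101101110000110111111 << 2 = 0b1000000000110110111000011011111100 = 8604321532

8604321532


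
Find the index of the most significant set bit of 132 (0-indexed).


0b10000100. Highest set bit at position 7

7


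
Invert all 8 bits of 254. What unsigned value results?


254 ^ 255 = 1

1


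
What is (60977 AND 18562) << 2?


Step 1: 60977 & 18562 = 18432
Step 2: 18432 << 2 = 73728

73728


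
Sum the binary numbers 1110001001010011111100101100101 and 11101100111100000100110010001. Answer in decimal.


1110001001010011111100101100101 + 11101100111100000100110010001 = 10001110110010000000001011110110 = 2395472630

2395472630


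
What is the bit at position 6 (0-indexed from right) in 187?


0b10111011, position 6 = 0

0


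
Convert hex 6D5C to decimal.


6D5C hex = 27996 decimal

27996


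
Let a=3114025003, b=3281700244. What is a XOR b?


3114025003 ^ 3281700244 = 2047247807

2047247807


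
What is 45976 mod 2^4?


45976 & 15 = 8

8


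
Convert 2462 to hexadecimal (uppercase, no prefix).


2462 = 99E hex

99E


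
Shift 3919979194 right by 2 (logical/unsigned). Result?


0b11101001101001100010001010111010 >> 2 = 0b111010011010011000100010101110 = 979994798

979994798


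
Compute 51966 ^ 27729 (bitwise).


0b1100101011111110 ^ 0b110110001010001 = 0b1010011010101111 = 42671

42671


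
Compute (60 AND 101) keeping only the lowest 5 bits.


Step 1: 60 & 101 = 36
Step 2: 36 & 31 = 4

4


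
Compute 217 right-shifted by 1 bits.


0b11011001 >> 1 = 0b1101100 = 108

108


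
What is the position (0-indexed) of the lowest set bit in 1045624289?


0b111110010100101111010111100001. Lowest set bit at position 0

0


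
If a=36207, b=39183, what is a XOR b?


36207 ^ 39183 = 5216

5216


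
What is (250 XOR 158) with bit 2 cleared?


Step 1: 250 ^ 158 = 100
Step 2: 100 & ~(1 << 2) = 96

96


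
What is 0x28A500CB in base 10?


28A500CB hex = 681902283 decimal

681902283


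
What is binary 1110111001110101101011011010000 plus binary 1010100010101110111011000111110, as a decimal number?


1110111001110101101011011010000 + 1010100010101110111011000111110 = 11001011100100100100110100001110 = 3415362830

3415362830


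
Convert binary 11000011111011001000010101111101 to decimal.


11000011111011001000010101111101 in decimal = 3287057789

3287057789


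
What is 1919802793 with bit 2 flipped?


1919802793 ^ (1 << 2) = 1919802793 ^ 4 = 1919802797

1919802797


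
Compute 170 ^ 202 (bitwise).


0b10101010 ^ 0b11001010 = 0b1100000 = 96

96


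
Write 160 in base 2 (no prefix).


160 = 10100000 in binary

10100000


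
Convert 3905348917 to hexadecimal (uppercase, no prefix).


3905348917 = E8C6E535 hex

E8C6E535


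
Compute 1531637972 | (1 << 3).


1531637972 | (1 << 3) = 1531637972 | 8 = 1531637980

1531637980


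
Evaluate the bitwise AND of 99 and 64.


0b1100011 & 0b1000000 = 0b1000000 = 64

64


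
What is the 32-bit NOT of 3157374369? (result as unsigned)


~0b10111100001100011011010110100001 = 0b1000011110011100100101001011110 = 1137592926 (32-bit unsigned)

1137592926


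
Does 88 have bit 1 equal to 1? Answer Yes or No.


0b1011000, bit 1 = 0. No

No


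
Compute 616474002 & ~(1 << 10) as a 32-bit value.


616474002 & ~(1 << 10) = 616472978

616472978


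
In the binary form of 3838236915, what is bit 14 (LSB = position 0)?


0b11100100110001101101100011110011, position 14 = 1

1


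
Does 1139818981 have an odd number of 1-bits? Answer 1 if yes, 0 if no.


0b1000011111100000100000111100101 has 14 ones => parity 0

0


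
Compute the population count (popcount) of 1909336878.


0b1110001110011100010101100101110 has 17 set bits

17


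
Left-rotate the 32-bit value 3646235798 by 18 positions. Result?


Rotate 0b11011001010101010010010010010110 left by 18 (32-bit) = 0b10010010010110110110010101010100 = 2455463252

2455463252


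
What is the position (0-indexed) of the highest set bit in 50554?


0b1100010101111010. Highest set bit at position 15

15


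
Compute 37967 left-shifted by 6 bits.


0b1001010001001111 << 6 = 0b1001010001001111000000 = 2429888

2429888


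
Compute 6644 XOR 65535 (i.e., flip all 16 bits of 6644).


6644 ^ 65535 = 58891

58891


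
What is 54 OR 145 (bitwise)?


0b110110 | 0b10010001 = 0b10110111 = 183

183


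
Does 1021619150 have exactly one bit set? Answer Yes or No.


0b111100111001001010101111001110. Multiple bits set => No

No


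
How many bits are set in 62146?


0b1111001011000010 has 8 set bits

8


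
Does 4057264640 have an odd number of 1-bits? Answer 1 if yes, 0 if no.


0b11110001110101001111001000000000 has 14 ones => parity 0

0


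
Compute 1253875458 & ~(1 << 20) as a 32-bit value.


1253875458 & ~(1 << 20) = 1252826882

1252826882


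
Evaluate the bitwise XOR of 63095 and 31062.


0b1111011001110111 ^ 0b111100101010110 = 0b1000111100100001 = 36641

36641


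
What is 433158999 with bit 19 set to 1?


433158999 | (1 << 19) = 433158999 | 524288 = 433683287

433683287


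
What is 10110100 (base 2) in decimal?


10110100 in decimal = 180

180


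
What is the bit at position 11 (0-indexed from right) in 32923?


0b1000000010011011, position 11 = 0

0


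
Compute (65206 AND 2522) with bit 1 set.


Step 1: 65206 & 2522 = 2194
Step 2: 2194 | (1 << 1) = 2194 | 2 = 2194

2194


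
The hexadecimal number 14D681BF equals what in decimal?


14D681BF hex = 349602239 decimal

349602239


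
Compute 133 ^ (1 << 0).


133 ^ (1 << 0) = 133 ^ 1 = 132

132


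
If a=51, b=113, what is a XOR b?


51 ^ 113 = 66

66


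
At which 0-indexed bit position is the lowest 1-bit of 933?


0b1110100101. Lowest set bit at position 0

0


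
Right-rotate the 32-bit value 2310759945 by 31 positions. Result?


Rotate 0b10001001101110110110011000001001 right by 31 (32-bit) = 0b10011011101101100110000010011 = 326552595

326552595


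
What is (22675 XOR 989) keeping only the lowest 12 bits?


Step 1: 22675 ^ 989 = 23374
Step 2: 23374 & 4095 = 2894

2894


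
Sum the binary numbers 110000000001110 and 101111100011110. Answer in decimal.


110000000001110 + 101111100011110 = 1011111100101100 = 48940

48940


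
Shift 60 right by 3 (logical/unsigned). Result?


0b111100 >> 3 = 0b111 = 7

7


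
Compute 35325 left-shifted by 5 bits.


0b1000100111111101 << 5 = 0b100010011111110100000 = 1130400

1130400


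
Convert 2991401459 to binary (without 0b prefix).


2991401459 = 10110010010011010010100111110011 in binary

10110010010011010010100111110011


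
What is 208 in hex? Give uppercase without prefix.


208 = D0 hex

D0


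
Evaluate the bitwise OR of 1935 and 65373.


0b11110001111 | 0b1111111101011101 = 0b1111111111011111 = 65503

65503


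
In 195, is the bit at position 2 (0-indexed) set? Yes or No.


0b11000011, bit 2 = 0. No

No


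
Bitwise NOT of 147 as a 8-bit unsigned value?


~0b10010011 = 0b1101100 = 108 (8-bit unsigned)

108


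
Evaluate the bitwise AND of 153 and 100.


0b10011001 & 0b1100100 = 0b0 = 0

0


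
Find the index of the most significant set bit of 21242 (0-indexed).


0b101001011111010. Highest set bit at position 14

14


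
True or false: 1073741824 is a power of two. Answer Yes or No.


0b1000000000000000000000000000000. Only one bit set => Yes

Yes


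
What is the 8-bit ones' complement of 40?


40 ^ 255 = 215

215


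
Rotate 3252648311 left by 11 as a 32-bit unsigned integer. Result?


Rotate 0b11000001110111110111100101110111 left by 11 (32-bit) = 0b11111011110010111011111000001110 = 4224433678

4224433678


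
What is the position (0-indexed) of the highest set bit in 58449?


0b1110010001010001. Highest set bit at position 15

15


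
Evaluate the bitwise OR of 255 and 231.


0b11111111 | 0b11100111 = 0b11111111 = 255

255


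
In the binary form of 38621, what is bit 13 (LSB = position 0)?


0b1001011011011101, position 13 = 0

0


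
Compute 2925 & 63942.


0b101101101101 & 0b1111100111000110 = 0b100101000100 = 2372

2372


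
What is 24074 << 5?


0b101111000001010 << 5 = 0b10111100000101000000 = 770368

770368


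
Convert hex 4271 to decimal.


4271 hex = 17009 decimal

17009


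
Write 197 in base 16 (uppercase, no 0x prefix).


197 = C5 hex

C5


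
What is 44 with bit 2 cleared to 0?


44 & ~(1 << 2) = 40

40


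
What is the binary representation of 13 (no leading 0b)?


13 = 1101 in binary

1101


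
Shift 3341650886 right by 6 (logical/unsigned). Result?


0b11000111001011011000101111000110 >> 6 = 0b11000111001011011000101111 = 52213295

52213295


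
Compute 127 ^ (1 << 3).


127 ^ (1 << 3) = 127 ^ 8 = 119

119


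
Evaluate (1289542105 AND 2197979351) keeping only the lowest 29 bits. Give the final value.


Step 1: 1289542105 & 2197979351 = 32977
Step 2: 32977 & 536870911 = 32977

32977


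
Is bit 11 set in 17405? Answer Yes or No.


0b100001111111101, bit 11 = 0. No

No


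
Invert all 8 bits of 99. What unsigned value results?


99 ^ 255 = 156

156


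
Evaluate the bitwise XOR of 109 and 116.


0b1101101 ^ 0b1110100 = 0b11001 = 25

25


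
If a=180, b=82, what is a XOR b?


180 ^ 82 = 230

230


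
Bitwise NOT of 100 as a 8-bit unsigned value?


~0b1100100 = 0b10011011 = 155 (8-bit unsigned)

155


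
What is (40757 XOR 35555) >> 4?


Step 1: 40757 ^ 35555 = 5590
Step 2: 5590 >> 4 = 349

349


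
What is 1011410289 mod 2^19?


1011410289 & 524287 = 58737

58737


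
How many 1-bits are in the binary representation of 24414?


0b101111101011110 has 11 set bits

11


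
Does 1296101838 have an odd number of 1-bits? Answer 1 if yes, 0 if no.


0b1001101010000001111000111001110 has 15 ones => parity 1

1


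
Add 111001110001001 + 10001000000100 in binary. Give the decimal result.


111001110001001 + 10001000000100 = 1001010110001101 = 38285

38285


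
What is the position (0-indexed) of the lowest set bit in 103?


0b1100111. Lowest set bit at position 0

0


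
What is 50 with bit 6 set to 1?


50 | (1 << 6) = 50 | 64 = 114

114


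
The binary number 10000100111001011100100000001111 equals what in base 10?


10000100111001011100100000001111 in decimal = 2229651471

2229651471


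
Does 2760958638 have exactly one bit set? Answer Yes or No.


0b10100100100100001110001010101110. Multiple bits set => No

No


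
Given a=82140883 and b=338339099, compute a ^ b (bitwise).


82140883 ^ 338339099 = 282065864

282065864


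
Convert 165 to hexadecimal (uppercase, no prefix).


165 = A5 hex

A5


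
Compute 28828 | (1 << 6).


28828 | (1 << 6) = 28828 | 64 = 28892

28892


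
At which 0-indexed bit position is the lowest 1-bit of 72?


0b1001000. Lowest set bit at position 3

3


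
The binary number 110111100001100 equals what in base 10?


110111100001100 in decimal = 28428

28428


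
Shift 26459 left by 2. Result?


0b110011101011011 << 2 = 0b11001110101101100 = 105836

105836


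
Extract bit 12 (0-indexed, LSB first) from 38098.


0b1001010011010010, position 12 = 1

1


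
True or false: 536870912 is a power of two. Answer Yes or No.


0b100000000000000000000000000000. Only one bit set => Yes

Yes


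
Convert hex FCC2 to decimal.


FCC2 hex = 64706 decimal

64706


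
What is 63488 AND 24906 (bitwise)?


0b1111100000000000 & 0b110000101001010 = 0b110000000000000 = 24576

24576


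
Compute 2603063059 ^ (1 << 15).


2603063059 ^ (1 << 15) = 2603063059 ^ 32768 = 2603030291

2603030291


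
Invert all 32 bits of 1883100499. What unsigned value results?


1883100499 ^ 4294967295 = 2411866796

2411866796


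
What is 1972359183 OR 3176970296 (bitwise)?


0b1110101100011111101000000001111 | 0b10111101010111001011100000111000 = 0b11111101110111111111100000111111 = 4259313727

4259313727


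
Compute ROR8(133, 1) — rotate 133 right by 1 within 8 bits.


Rotate 0b10000101 right by 1 (8-bit) = 0b11000010 = 194

194


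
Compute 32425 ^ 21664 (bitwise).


0b111111010101001 ^ 0b101010010100000 = 0b10101000001001 = 10761

10761


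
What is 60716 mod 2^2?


60716 & 3 = 0

0


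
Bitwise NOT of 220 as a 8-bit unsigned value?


~0b11011100 = 0b100011 = 35 (8-bit unsigned)

35


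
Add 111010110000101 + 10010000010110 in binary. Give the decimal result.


111010110000101 + 10010000010110 = 1001100110011011 = 39323

39323


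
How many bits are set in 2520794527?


0b10010110010000000100010110011111 has 14 set bits

14


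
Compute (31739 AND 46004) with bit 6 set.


Step 1: 31739 & 46004 = 13232
Step 2: 13232 | (1 << 6) = 13232 | 64 = 13296

13296


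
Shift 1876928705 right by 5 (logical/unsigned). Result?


0b1101111110111111010100011000001 >> 5 = 0b11011111101111110101000110 = 58654022

58654022


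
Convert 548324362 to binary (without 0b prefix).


548324362 = 100000101011101100010000001010 in binary

100000101011101100010000001010


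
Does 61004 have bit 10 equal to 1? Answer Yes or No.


0b1110111001001100, bit 10 = 1. Yes

Yes


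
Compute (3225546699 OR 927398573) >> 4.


Step 1: 3225546699 | 927398573 = 4148690927
Step 2: 4148690927 >> 4 = 259293182

259293182


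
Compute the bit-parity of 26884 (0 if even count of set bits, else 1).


0b110100100000100 has 5 ones => parity 1

1


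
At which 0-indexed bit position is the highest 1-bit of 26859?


0b110100011101011. Highest set bit at position 14

14


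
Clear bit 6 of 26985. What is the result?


26985 & ~(1 << 6) = 26921

26921


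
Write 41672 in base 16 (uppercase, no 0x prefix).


41672 = A2C8 hex

A2C8


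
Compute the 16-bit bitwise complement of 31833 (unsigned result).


~0b111110001011001 = 0b1000001110100110 = 33702 (16-bit unsigned)

33702


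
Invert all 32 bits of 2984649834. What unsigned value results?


2984649834 ^ 4294967295 = 1310317461

1310317461


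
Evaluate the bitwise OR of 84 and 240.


0b1010100 | 0b11110000 = 0b11110100 = 244

244


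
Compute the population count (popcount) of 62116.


0b1111001010100100 has 8 set bits

8


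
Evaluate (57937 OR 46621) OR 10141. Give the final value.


Step 1: 57937 | 46621 = 63069
Step 2: 63069 | 10141 = 63453

63453


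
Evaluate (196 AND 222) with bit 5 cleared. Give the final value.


Step 1: 196 & 222 = 196
Step 2: 196 & ~(1 << 5) = 196

196


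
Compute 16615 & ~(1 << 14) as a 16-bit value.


16615 & ~(1 << 14) = 231

231


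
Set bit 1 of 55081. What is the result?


55081 | (1 << 1) = 55081 | 2 = 55083

55083


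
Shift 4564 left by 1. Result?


0b1000111010100 << 1 = 0b10001110101000 = 9128

9128


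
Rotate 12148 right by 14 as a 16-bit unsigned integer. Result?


Rotate 0b10111101110100 right by 14 (16-bit) = 0b1011110111010000 = 48592

48592


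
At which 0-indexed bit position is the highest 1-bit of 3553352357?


0b11010011110010111101101010100101. Highest set bit at position 31

31


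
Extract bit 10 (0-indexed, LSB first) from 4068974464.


0b11110010100001111001111110000000, position 10 = 1

1


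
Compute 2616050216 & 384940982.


0b10011011111011011100001000101000 & 0b10110111100011011101110110110 = 0b10010111000011000001000100000 = 316768800

316768800


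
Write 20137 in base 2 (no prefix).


20137 = 100111010101001 in binary

100111010101001


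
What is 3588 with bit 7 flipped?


3588 ^ (1 << 7) = 3588 ^ 128 = 3716

3716


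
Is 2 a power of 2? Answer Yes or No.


0b10. Only one bit set => Yes

Yes


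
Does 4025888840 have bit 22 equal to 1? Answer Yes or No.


0b11101111111101100011000001001000, bit 22 = 1. Yes

Yes


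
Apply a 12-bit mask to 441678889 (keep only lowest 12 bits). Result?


441678889 & 4095 = 3113

3113


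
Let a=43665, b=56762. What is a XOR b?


43665 ^ 56762 = 30507

30507


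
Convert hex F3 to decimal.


F3 hex = 243 decimal

243


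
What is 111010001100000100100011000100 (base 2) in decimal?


111010001100000100100011000100 in decimal = 976242884

976242884


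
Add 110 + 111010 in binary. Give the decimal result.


110 + 111010 = 1000000 = 64

64


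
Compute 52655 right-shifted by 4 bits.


0b1100110110101111 >> 4 = 0b110011011010 = 3290

3290


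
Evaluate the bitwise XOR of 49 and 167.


0b110001 ^ 0b10100111 = 0b10010110 = 150

150


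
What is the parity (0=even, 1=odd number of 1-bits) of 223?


0b11011111 has 7 ones => parity 1

1


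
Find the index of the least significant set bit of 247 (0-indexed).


0b11110111. Lowest set bit at position 0

0


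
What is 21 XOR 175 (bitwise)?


0b10101 ^ 0b10101111 = 0b10111010 = 186

186


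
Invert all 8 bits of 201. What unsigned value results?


201 ^ 255 = 54

54


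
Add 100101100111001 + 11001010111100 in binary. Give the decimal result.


100101100111001 + 11001010111100 = 111110111110101 = 32245

32245


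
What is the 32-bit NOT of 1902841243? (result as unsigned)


~0b1110001011010110000110110011011 = 0b10001110100101001111001001100100 = 2392126052 (32-bit unsigned)

2392126052


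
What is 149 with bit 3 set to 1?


149 | (1 << 3) = 149 | 8 = 157

157


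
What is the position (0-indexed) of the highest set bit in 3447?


0b110101110111. Highest set bit at position 11

11


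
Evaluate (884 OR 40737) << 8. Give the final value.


Step 1: 884 | 40737 = 40821
Step 2: 40821 << 8 = 10450176

10450176


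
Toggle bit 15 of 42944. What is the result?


42944 ^ (1 << 15) = 42944 ^ 32768 = 10176

10176


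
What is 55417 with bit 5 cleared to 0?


55417 & ~(1 << 5) = 55385

55385


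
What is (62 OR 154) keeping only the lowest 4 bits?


Step 1: 62 | 154 = 190
Step 2: 190 & 15 = 14

14


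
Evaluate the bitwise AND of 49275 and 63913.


0b1100000001111011 & 0b1111100110101001 = 0b1100000000101001 = 49193

49193


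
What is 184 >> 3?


0b10111000 >> 3 = 0b10111 = 23

23


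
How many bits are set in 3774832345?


0b11100000111111110101111011011001 has 21 set bits

21


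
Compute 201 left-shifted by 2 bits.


0b11001001 << 2 = 0b1100100100 = 804

804


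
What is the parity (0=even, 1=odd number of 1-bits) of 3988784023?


0b11101101110000000000001110010111 has 15 ones => parity 1

1


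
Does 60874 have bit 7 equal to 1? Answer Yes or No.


0b1110110111001010, bit 7 = 1. Yes

Yes


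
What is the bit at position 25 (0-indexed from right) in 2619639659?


0b10011100001001001000011101101011, position 25 = 0

0


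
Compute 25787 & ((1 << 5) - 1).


25787 & 31 = 27

27


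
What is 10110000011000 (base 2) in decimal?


10110000011000 in decimal = 11288

11288


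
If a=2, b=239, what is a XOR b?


2 ^ 239 = 237

237


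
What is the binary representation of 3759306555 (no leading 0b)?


3759306555 = 11100000000100100111011100111011 in binary

11100000000100100111011100111011


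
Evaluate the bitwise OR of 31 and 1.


0b11111 | 0b1 = 0b11111 = 31

31


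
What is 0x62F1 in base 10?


62F1 hex = 25329 decimal

25329


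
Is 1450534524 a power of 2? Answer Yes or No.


0b1010110011101010110011001111100. Multiple bits set => No

No


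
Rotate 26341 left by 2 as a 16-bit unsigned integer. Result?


Rotate 0b110011011100101 left by 2 (16-bit) = 0b1001101110010101 = 39829

39829


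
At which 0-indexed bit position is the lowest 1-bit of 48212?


0b1011110001010100. Lowest set bit at position 2

2


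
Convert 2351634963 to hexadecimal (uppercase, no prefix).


2351634963 = 8C2B1A13 hex

8C2B1A13


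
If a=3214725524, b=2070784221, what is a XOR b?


3214725524 ^ 2070784221 = 3304159561

3304159561


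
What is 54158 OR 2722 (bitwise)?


0b1101001110001110 | 0b101010100010 = 0b1101101110101110 = 56238

56238


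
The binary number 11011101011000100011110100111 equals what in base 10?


11011101011000100011110100111 in decimal = 464275367

464275367


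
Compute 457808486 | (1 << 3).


457808486 | (1 << 3) = 457808486 | 8 = 457808494

457808494


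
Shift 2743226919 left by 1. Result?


0b10100011100000100101001000100111 << 1 = 0b101000111000001001010010001001110 = 5486453838

5486453838


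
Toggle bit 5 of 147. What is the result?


147 ^ (1 << 5) = 147 ^ 32 = 179

179


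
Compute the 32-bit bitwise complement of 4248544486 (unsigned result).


~0b11111101001110111010010011100110 = 0b10110001000101101100011001 = 46422809 (32-bit unsigned)

46422809


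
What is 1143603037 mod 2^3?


1143603037 & 7 = 5

5


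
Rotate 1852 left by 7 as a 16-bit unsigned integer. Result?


Rotate 0b11100111100 left by 7 (16-bit) = 0b1001111000000011 = 40451

40451


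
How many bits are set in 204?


0b11001100 has 4 set bits

4


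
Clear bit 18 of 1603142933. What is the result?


1603142933 & ~(1 << 18) = 1602880789

1602880789


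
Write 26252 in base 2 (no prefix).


26252 = 110011010001100 in binary

110011010001100


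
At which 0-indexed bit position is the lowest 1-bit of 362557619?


0b10101100111000011000010110011. Lowest set bit at position 0

0


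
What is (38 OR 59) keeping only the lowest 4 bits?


Step 1: 38 | 59 = 63
Step 2: 63 & 15 = 15

15


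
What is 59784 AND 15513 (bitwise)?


0b1110100110001000 & 0b11110010011001 = 0b10100010001000 = 10376

10376


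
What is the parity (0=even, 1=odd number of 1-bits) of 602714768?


0b100011111011001011001010010000 has 14 ones => parity 0

0


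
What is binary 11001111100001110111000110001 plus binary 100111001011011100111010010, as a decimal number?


11001111100001110111000110001 + 100111001011011100111010010 = 11110110101101010100000000011 = 517384195

517384195


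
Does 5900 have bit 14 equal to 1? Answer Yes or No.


0b1011100001100, bit 14 = 0. No

No


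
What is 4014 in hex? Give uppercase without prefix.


4014 = FAE hex

FAE


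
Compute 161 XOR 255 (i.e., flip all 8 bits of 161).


161 ^ 255 = 94

94


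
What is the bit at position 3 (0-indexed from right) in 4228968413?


0b11111100000100001110111111011101, position 3 = 1

1


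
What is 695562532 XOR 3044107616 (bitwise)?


0b101001011101010111000100100100 ^ 0b10110101011100010110010101100000 = 0b10011100000001000001010001000100 = 2617513028

2617513028


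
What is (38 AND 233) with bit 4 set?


Step 1: 38 & 233 = 32
Step 2: 32 | (1 << 4) = 32 | 16 = 48

48


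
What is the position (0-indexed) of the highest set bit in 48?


0b110000. Highest set bit at position 5

5


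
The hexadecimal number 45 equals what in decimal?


45 hex = 69 decimal

69


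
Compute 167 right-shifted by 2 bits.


0b10100111 >> 2 = 0b101001 = 41

41
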